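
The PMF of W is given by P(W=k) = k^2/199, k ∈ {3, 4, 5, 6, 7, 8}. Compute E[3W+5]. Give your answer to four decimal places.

E[3W+5] = Σ (3w+5)·P(W=w)
 = 14·9/199 + 17·16/199 + 20·25/199 + 23·36/199 + 26·49/199 + 29·64/199
 = 126/199 + 272/199 + 500/199 + 828/199 + 1274/199 + 1856/199
 = 4856/199

24.4020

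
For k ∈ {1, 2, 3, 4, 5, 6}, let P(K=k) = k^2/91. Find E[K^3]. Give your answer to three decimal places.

134.077

E[K^3] = Σ k^3·P(K=k)
 = 1·1/91 + 8·4/91 + 27·9/91 + 64·16/91 + 125·25/91 + 216·36/91
 = 1/91 + 32/91 + 243/91 + 1024/91 + 3125/91 + 7776/91
 = 1743/13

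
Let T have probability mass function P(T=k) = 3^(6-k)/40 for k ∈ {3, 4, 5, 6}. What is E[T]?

E[T] = Σ t·P(T=t)
 = 3·27/40 + 4·9/40 + 5·3/40 + 6·1/40
 = 81/40 + 9/10 + 3/8 + 3/20
 = 69/20

3.45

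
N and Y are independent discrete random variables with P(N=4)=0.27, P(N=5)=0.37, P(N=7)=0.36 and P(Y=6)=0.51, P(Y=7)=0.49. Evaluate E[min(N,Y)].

E[min(N,Y)] = Σ_n Σ_y min(n,y) · P(N=n)P(Y=y)
 = 4·0.1377 + 4·0.1323 + 5·0.1887 + 5·0.1813 + 6·0.1836 + 7·0.1764
 = 0.5508 + 0.5292 + 0.9435 + 0.9065 + 1.1016 + 1.2348
 = 5.2664

5.2664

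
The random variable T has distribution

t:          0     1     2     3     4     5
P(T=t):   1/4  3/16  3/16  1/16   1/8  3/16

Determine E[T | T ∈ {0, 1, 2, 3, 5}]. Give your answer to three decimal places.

P(T ∈ {0, 1, 2, 3, 5}) = 1/4 + 3/16 + 3/16 + 1/16 + 3/16 = 7/8.
E[T | T ∈ {0, 1, 2, 3, 5}] = [0·1/4 + 1·3/16 + 2·3/16 + 3·1/16 + 5·3/16] / (7/8)
 = 27/16 / (7/8)
 = 27/14

1.929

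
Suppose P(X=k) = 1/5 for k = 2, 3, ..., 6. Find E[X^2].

E[X^2] = Σ x^2·P(X=x)
 = 4·1/5 + 9·1/5 + 16·1/5 + 25·1/5 + 36·1/5
 = 4/5 + 9/5 + 16/5 + 5 + 36/5
 = 18

18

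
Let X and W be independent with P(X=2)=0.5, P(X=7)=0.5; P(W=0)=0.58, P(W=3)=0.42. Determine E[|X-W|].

3.66

E[|X-W|] = Σ_x Σ_w |x-w| · P(X=x)P(W=w)
 = 2·0.29 + 1·0.21 + 7·0.29 + 4·0.21
 = 0.58 + 0.21 + 2.03 + 0.84
 = 3.66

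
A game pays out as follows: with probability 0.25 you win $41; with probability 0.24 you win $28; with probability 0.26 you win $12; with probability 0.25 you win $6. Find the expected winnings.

21.59

E[payout] = 41·0.25 + 28·0.24 + 12·0.26 + 6·0.25
 = 10.25 + 6.72 + 3.12 + 1.5
 = 21.59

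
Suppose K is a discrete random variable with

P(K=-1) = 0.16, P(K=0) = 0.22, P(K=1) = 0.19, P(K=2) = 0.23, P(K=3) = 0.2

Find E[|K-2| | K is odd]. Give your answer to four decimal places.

P(K is odd) = 0.16 + 0.19 + 0.2 = 0.55.
E[|K-2| | K is odd] = [3·0.16 + 1·0.19 + 1·0.2] / 0.55
 = 0.87 / 0.55
 = 87/55

1.5818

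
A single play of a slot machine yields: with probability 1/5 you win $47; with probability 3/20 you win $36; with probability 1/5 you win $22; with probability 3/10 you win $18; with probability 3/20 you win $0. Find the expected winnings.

E[payout] = 47·1/5 + 36·3/20 + 22·1/5 + 18·3/10 + 0·3/20
 = 47/5 + 27/5 + 22/5 + 27/5 + 0
 = 123/5

24.6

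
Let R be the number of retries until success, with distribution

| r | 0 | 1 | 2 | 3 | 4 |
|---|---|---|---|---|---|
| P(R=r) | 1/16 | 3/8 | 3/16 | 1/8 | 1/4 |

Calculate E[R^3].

21.25

E[R^3] = Σ r^3·P(R=r)
 = 0·1/16 + 1·3/8 + 8·3/16 + 27·1/8 + 64·1/4
 = 0 + 3/8 + 3/2 + 27/8 + 16
 = 85/4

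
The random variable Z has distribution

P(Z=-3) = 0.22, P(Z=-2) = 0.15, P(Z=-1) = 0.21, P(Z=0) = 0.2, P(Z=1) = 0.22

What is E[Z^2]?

E[Z^2] = Σ z^2·P(Z=z)
 = 9·0.22 + 4·0.15 + 1·0.21 + 0·0.2 + 1·0.22
 = 1.98 + 0.6 + 0.21 + 0 + 0.22
 = 3.01

3.01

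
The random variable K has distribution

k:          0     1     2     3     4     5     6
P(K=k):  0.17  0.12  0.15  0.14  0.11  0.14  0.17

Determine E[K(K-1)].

10.36

E[K(K-1)] = Σ k(k-1)·P(K=k)
 = 0·0.17 + 0·0.12 + 2·0.15 + 6·0.14 + 12·0.11 + 20·0.14 + 30·0.17
 = 0 + 0 + 0.3 + 0.84 + 1.32 + 2.8 + 5.1
 = 10.36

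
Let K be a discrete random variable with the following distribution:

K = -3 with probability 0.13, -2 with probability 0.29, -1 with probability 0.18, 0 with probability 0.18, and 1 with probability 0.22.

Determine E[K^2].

E[K^2] = Σ k^2·P(K=k)
 = 9·0.13 + 4·0.29 + 1·0.18 + 0·0.18 + 1·0.22
 = 1.17 + 1.16 + 0.18 + 0 + 0.22
 = 2.73

2.73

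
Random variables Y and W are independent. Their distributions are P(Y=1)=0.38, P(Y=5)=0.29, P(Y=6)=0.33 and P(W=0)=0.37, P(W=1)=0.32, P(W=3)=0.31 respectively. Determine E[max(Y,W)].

4.0456

E[max(Y,W)] = Σ_y Σ_w max(y,w) · P(Y=y)P(W=w)
 = 1·0.1406 + 1·0.1216 + 3·0.1178 + 5·0.1073 + 5·0.0928 + 5·0.0899 + 6·0.1221 + 6·0.1056 + 6·0.1023
 = 0.1406 + 0.1216 + 0.3534 + 0.5365 + 0.464 + 0.4495 + 0.7326 + 0.6336 + 0.6138
 = 4.0456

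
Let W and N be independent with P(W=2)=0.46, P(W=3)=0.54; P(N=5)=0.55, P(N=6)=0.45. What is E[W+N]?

7.99

E[W+N] = Σ_w Σ_n (w+n) · P(W=w)P(N=n)
 = 7·0.253 + 8·0.207 + 8·0.297 + 9·0.243
 = 1.771 + 1.656 + 2.376 + 2.187
 = 7.99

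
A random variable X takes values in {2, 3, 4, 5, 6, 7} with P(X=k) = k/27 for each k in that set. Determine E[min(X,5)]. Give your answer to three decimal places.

4.407

E[min(X,5)] = Σ min(x,5)·P(X=x)
 = 2·2/27 + 3·1/9 + 4·4/27 + 5·5/27 + 5·2/9 + 5·7/27
 = 4/27 + 1/3 + 16/27 + 25/27 + 10/9 + 35/27
 = 119/27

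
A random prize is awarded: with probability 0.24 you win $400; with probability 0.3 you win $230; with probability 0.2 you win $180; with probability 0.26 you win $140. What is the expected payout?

237.4

E[payout] = 400·0.24 + 230·0.3 + 180·0.2 + 140·0.26
 = 96 + 69 + 36 + 36.4
 = 237.4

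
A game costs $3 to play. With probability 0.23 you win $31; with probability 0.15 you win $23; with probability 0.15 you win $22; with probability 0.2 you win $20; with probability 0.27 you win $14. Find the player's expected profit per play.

18.66

E[payout] = 31·0.23 + 23·0.15 + 22·0.15 + 20·0.2 + 14·0.27
 = 7.13 + 3.45 + 3.3 + 4 + 3.78
 = 21.66
Net = 21.66 - 3 = 18.66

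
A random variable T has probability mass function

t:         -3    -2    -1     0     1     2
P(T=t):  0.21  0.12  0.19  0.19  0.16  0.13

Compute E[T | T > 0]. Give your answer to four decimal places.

1.4483

P(T > 0) = 0.16 + 0.13 = 0.29.
E[T | T > 0] = [1·0.16 + 2·0.13] / 0.29
 = 0.42 / 0.29
 = 42/29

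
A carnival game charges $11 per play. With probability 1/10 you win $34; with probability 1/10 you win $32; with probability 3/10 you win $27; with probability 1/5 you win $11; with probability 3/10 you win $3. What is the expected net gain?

6.8

E[payout] = 34·1/10 + 32·1/10 + 27·3/10 + 11·1/5 + 3·3/10
 = 17/5 + 16/5 + 81/10 + 11/5 + 9/10
 = 89/5
Net = 89/5 - 11 = 34/5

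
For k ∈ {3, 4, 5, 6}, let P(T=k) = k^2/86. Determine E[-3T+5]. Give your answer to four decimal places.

-10.0698

E[-3T+5] = Σ (-3t+5)·P(T=t)
 = (-4)·9/86 + (-7)·8/43 + (-10)·25/86 + (-13)·18/43
 = (-18/43) + (-56/43) + (-125/43) + (-234/43)
 = -433/43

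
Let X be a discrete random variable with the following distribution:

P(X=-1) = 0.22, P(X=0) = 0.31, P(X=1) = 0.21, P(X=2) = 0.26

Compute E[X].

0.51

E[X] = Σ x·P(X=x)
 = (-1)·0.22 + 0·0.31 + 1·0.21 + 2·0.26
 = (-0.22) + 0 + 0.21 + 0.52
 = 0.51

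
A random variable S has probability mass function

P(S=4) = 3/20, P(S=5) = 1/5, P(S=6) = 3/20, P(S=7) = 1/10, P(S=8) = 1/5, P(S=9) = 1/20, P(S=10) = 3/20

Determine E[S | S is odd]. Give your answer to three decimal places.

P(S is odd) = 1/5 + 1/10 + 1/20 = 7/20.
E[S | S is odd] = [5·1/5 + 7·1/10 + 9·1/20] / (7/20)
 = 43/20 / (7/20)
 = 43/7

6.143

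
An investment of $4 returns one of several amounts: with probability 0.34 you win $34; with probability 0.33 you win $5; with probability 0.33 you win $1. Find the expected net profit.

E[payout] = 34·0.34 + 5·0.33 + 1·0.33
 = 11.56 + 1.65 + 0.33
 = 13.54
Net = 13.54 - 4 = 9.54

9.54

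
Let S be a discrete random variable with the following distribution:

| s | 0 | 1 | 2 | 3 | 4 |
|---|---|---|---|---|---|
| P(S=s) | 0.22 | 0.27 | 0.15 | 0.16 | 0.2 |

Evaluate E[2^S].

E[2^S] = Σ 2^s·P(S=s)
 = 1·0.22 + 2·0.27 + 4·0.15 + 8·0.16 + 16·0.2
 = 0.22 + 0.54 + 0.6 + 1.28 + 3.2
 = 5.84

5.84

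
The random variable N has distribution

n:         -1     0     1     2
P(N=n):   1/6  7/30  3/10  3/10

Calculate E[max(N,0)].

E[max(N,0)] = Σ max(n,0)·P(N=n)
 = 0·1/6 + 0·7/30 + 1·3/10 + 2·3/10
 = 0 + 0 + 3/10 + 3/5
 = 9/10

0.9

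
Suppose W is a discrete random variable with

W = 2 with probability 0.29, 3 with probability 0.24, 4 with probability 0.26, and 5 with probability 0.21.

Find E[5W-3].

E[5W-3] = Σ (5w-3)·P(W=w)
 = 7·0.29 + 12·0.24 + 17·0.26 + 22·0.21
 = 2.03 + 2.88 + 4.42 + 4.62
 = 13.95

13.95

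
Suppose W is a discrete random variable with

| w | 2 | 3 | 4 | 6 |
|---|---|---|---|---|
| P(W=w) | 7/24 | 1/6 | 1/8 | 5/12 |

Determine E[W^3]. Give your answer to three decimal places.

E[W^3] = Σ w^3·P(W=w)
 = 8·7/24 + 27·1/6 + 64·1/8 + 216·5/12
 = 7/3 + 9/2 + 8 + 90
 = 629/6

104.833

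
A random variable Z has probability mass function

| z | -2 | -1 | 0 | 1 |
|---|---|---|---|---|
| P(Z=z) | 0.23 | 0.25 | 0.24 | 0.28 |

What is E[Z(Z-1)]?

1.88

E[Z(Z-1)] = Σ z(z-1)·P(Z=z)
 = 6·0.23 + 2·0.25 + 0·0.24 + 0·0.28
 = 1.38 + 0.5 + 0 + 0
 = 1.88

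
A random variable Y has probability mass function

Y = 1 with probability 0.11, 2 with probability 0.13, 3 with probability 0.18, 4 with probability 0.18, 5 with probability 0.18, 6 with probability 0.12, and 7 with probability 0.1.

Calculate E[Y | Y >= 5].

P(Y >= 5) = 0.18 + 0.12 + 0.1 = 0.4.
E[Y | Y >= 5] = [5·0.18 + 6·0.12 + 7·0.1] / 0.4
 = 2.32 / 0.4
 = 29/5

5.8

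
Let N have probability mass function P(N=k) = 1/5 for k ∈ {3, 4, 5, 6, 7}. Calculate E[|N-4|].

E[|N-4|] = Σ |n-4|·P(N=n)
 = 1·1/5 + 0·1/5 + 1·1/5 + 2·1/5 + 3·1/5
 = 1/5 + 0 + 1/5 + 2/5 + 3/5
 = 7/5

1.4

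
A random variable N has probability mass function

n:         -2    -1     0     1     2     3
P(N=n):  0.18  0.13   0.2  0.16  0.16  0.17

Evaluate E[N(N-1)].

2.68

E[N(N-1)] = Σ n(n-1)·P(N=n)
 = 6·0.18 + 2·0.13 + 0·0.2 + 0·0.16 + 2·0.16 + 6·0.17
 = 1.08 + 0.26 + 0 + 0 + 0.32 + 1.02
 = 2.68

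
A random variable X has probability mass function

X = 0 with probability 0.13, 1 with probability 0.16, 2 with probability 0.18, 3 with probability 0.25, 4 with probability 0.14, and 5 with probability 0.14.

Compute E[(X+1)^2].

E[(X+1)^2] = Σ (x+1)^2·P(X=x)
 = 1·0.13 + 4·0.16 + 9·0.18 + 16·0.25 + 25·0.14 + 36·0.14
 = 0.13 + 0.64 + 1.62 + 4 + 3.5 + 5.04
 = 14.93

14.93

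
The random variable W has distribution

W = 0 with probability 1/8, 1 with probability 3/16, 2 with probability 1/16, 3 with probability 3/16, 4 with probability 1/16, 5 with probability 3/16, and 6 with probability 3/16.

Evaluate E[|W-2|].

2.0625

E[|W-2|] = Σ |w-2|·P(W=w)
 = 2·1/8 + 1·3/16 + 0·1/16 + 1·3/16 + 2·1/16 + 3·3/16 + 4·3/16
 = 1/4 + 3/16 + 0 + 3/16 + 1/8 + 9/16 + 3/4
 = 33/16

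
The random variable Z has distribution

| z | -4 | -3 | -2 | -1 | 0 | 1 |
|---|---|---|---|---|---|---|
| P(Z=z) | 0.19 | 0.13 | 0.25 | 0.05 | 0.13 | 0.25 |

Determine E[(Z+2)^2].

E[(Z+2)^2] = Σ (z+2)^2·P(Z=z)
 = 4·0.19 + 1·0.13 + 0·0.25 + 1·0.05 + 4·0.13 + 9·0.25
 = 0.76 + 0.13 + 0 + 0.05 + 0.52 + 2.25
 = 3.71

3.71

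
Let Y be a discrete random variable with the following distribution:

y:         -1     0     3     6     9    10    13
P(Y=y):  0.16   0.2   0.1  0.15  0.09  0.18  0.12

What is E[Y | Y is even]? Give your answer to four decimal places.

P(Y is even) = 0.2 + 0.15 + 0.18 = 0.53.
E[Y | Y is even] = [0·0.2 + 6·0.15 + 10·0.18] / 0.53
 = 2.7 / 0.53
 = 270/53

5.0943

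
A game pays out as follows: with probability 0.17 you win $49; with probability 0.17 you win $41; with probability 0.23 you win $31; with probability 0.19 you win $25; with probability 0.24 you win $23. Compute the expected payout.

32.7

E[payout] = 49·0.17 + 41·0.17 + 31·0.23 + 25·0.19 + 23·0.24
 = 8.33 + 6.97 + 7.13 + 4.75 + 5.52
 = 32.7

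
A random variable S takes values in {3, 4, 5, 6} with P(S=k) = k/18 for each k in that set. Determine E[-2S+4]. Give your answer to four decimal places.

-5.5556

E[-2S+4] = Σ (-2s+4)·P(S=s)
 = (-2)·1/6 + (-4)·2/9 + (-6)·5/18 + (-8)·1/3
 = (-1/3) + (-8/9) + (-5/3) + (-8/3)
 = -50/9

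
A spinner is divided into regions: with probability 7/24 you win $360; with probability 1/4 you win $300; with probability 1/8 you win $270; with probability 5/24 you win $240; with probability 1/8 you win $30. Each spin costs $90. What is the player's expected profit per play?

177.5

E[payout] = 360·7/24 + 300·1/4 + 270·1/8 + 240·5/24 + 30·1/8
 = 105 + 75 + 135/4 + 50 + 15/4
 = 535/2
Net = 535/2 - 90 = 355/2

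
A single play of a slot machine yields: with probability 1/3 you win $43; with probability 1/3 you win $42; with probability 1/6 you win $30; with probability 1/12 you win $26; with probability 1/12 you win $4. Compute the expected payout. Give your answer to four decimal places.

35.8333

E[payout] = 43·1/3 + 42·1/3 + 30·1/6 + 26·1/12 + 4·1/12
 = 43/3 + 14 + 5 + 13/6 + 1/3
 = 215/6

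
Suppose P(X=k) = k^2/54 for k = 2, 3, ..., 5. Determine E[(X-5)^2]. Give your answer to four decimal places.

E[(X-5)^2] = Σ (x-5)^2·P(X=x)
 = 9·2/27 + 4·1/6 + 1·8/27 + 0·25/54
 = 2/3 + 2/3 + 8/27 + 0
 = 44/27

1.6296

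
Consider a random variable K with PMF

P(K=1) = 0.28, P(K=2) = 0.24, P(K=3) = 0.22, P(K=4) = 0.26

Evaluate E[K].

E[K] = Σ k·P(K=k)
 = 1·0.28 + 2·0.24 + 3·0.22 + 4·0.26
 = 0.28 + 0.48 + 0.66 + 1.04
 = 2.46

2.46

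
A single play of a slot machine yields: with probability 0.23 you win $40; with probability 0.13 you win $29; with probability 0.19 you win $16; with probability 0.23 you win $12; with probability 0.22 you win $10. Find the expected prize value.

E[payout] = 40·0.23 + 29·0.13 + 16·0.19 + 12·0.23 + 10·0.22
 = 9.2 + 3.77 + 3.04 + 2.76 + 2.2
 = 20.97

20.97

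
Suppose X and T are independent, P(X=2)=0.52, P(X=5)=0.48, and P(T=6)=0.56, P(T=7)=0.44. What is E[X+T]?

E[X+T] = Σ_x Σ_t (x+t) · P(X=x)P(T=t)
 = 8·0.2912 + 9·0.2288 + 11·0.2688 + 12·0.2112
 = 2.3296 + 2.0592 + 2.9568 + 2.5344
 = 9.88

9.88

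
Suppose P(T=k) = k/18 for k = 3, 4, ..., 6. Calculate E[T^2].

E[T^2] = Σ t^2·P(T=t)
 = 9·1/6 + 16·2/9 + 25·5/18 + 36·1/3
 = 3/2 + 32/9 + 125/18 + 12
 = 24

24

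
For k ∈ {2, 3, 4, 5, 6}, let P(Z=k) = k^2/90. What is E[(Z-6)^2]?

E[(Z-6)^2] = Σ (z-6)^2·P(Z=z)
 = 16·2/45 + 9·1/10 + 4·8/45 + 1·5/18 + 0·2/5
 = 32/45 + 9/10 + 32/45 + 5/18 + 0
 = 13/5

2.6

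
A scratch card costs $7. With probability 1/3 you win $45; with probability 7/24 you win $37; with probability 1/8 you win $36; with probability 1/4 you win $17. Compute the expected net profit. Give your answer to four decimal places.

E[payout] = 45·1/3 + 37·7/24 + 36·1/8 + 17·1/4
 = 15 + 259/24 + 9/2 + 17/4
 = 829/24
Net = 829/24 - 7 = 661/24

27.5417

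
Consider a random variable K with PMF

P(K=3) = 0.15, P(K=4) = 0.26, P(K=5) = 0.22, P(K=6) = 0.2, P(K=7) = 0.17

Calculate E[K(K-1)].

21.56

E[K(K-1)] = Σ k(k-1)·P(K=k)
 = 6·0.15 + 12·0.26 + 20·0.22 + 30·0.2 + 42·0.17
 = 0.9 + 3.12 + 4.4 + 6 + 7.14
 = 21.56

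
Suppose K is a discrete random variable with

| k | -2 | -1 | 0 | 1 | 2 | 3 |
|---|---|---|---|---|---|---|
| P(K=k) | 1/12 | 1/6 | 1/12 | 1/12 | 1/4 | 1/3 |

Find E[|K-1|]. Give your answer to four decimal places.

1.5833

E[|K-1|] = Σ |k-1|·P(K=k)
 = 3·1/12 + 2·1/6 + 1·1/12 + 0·1/12 + 1·1/4 + 2·1/3
 = 1/4 + 1/3 + 1/12 + 0 + 1/4 + 2/3
 = 19/12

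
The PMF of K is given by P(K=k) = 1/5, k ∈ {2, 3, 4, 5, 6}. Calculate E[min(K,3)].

2.8

E[min(K,3)] = Σ min(k,3)·P(K=k)
 = 2·1/5 + 3·1/5 + 3·1/5 + 3·1/5 + 3·1/5
 = 2/5 + 3/5 + 3/5 + 3/5 + 3/5
 = 14/5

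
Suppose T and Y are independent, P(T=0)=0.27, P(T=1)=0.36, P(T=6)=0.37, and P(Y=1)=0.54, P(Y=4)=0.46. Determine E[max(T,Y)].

E[max(T,Y)] = Σ_t Σ_y max(t,y) · P(T=t)P(Y=y)
 = 1·0.1458 + 4·0.1242 + 1·0.1944 + 4·0.1656 + 6·0.1998 + 6·0.1702
 = 0.1458 + 0.4968 + 0.1944 + 0.6624 + 1.1988 + 1.0212
 = 3.7194

3.7194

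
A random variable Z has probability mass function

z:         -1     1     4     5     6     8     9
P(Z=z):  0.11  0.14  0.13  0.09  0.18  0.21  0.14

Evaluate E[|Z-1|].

4.46

E[|Z-1|] = Σ |z-1|·P(Z=z)
 = 2·0.11 + 0·0.14 + 3·0.13 + 4·0.09 + 5·0.18 + 7·0.21 + 8·0.14
 = 0.22 + 0 + 0.39 + 0.36 + 0.9 + 1.47 + 1.12
 = 4.46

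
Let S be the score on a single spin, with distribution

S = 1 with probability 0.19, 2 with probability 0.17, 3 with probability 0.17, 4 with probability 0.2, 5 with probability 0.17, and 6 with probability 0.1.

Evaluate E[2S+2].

8.58

E[2S+2] = Σ (2s+2)·P(S=s)
 = 4·0.19 + 6·0.17 + 8·0.17 + 10·0.2 + 12·0.17 + 14·0.1
 = 0.76 + 1.02 + 1.36 + 2 + 2.04 + 1.4
 = 8.58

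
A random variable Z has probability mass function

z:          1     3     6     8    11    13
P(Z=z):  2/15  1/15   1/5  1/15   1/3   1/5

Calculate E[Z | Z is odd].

P(Z is odd) = 2/15 + 1/15 + 1/3 + 1/5 = 11/15.
E[Z | Z is odd] = [1·2/15 + 3·1/15 + 11·1/3 + 13·1/5] / (11/15)
 = 33/5 / (11/15)
 = 9

9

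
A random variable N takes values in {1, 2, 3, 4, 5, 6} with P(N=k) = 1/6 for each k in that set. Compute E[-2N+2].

-5

E[-2N+2] = Σ (-2n+2)·P(N=n)
 = 0·1/6 + (-2)·1/6 + (-4)·1/6 + (-6)·1/6 + (-8)·1/6 + (-10)·1/6
 = 0 + (-1/3) + (-2/3) + (-1) + (-4/3) + (-5/3)
 = -5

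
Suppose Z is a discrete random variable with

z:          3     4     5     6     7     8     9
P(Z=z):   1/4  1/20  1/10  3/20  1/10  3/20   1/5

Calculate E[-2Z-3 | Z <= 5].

P(Z <= 5) = 1/4 + 1/20 + 1/10 = 2/5.
E[-2Z-3 | Z <= 5] = [(-9)·1/4 + (-11)·1/20 + (-13)·1/10] / (2/5)
 = -41/10 / (2/5)
 = -41/4

-10.25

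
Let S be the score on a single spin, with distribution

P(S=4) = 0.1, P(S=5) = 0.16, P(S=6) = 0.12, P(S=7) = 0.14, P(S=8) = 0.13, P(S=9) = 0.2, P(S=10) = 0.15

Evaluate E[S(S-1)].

49.06

E[S(S-1)] = Σ s(s-1)·P(S=s)
 = 12·0.1 + 20·0.16 + 30·0.12 + 42·0.14 + 56·0.13 + 72·0.2 + 90·0.15
 = 1.2 + 3.2 + 3.6 + 5.88 + 7.28 + 14.4 + 13.5
 = 49.06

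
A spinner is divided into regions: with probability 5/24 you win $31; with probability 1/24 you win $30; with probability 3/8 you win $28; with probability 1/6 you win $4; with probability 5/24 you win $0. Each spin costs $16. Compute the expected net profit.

2.875

E[payout] = 31·5/24 + 30·1/24 + 28·3/8 + 4·1/6 + 0·5/24
 = 155/24 + 5/4 + 21/2 + 2/3 + 0
 = 151/8
Net = 151/8 - 16 = 23/8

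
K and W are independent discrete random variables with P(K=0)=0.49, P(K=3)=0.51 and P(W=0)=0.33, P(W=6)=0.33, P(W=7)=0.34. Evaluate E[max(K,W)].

E[max(K,W)] = Σ_k Σ_w max(k,w) · P(K=k)P(W=w)
 = 0·0.1617 + 6·0.1617 + 7·0.1666 + 3·0.1683 + 6·0.1683 + 7·0.1734
 = 0 + 0.9702 + 1.1662 + 0.5049 + 1.0098 + 1.2138
 = 4.8649

4.8649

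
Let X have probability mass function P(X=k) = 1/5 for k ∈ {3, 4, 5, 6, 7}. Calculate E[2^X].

49.6

E[2^X] = Σ 2^x·P(X=x)
 = 8·1/5 + 16·1/5 + 32·1/5 + 64·1/5 + 128·1/5
 = 8/5 + 16/5 + 32/5 + 64/5 + 128/5
 = 248/5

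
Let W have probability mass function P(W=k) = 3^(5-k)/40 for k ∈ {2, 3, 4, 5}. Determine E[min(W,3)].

E[min(W,3)] = Σ min(w,3)·P(W=w)
 = 2·27/40 + 3·9/40 + 3·3/40 + 3·1/40
 = 27/20 + 27/40 + 9/40 + 3/40
 = 93/40

2.325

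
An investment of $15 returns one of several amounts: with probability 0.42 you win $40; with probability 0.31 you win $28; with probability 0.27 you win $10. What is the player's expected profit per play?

E[payout] = 40·0.42 + 28·0.31 + 10·0.27
 = 16.8 + 8.68 + 2.7
 = 28.18
Net = 28.18 - 15 = 13.18

13.18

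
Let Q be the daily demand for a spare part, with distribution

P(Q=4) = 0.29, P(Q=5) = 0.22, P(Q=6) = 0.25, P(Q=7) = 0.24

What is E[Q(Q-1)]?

E[Q(Q-1)] = Σ q(q-1)·P(Q=q)
 = 12·0.29 + 20·0.22 + 30·0.25 + 42·0.24
 = 3.48 + 4.4 + 7.5 + 10.08
 = 25.46

25.46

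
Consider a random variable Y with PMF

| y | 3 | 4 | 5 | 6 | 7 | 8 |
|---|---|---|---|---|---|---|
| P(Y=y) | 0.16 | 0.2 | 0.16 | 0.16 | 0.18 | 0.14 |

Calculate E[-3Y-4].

-20.26

E[-3Y-4] = Σ (-3y-4)·P(Y=y)
 = (-13)·0.16 + (-16)·0.2 + (-19)·0.16 + (-22)·0.16 + (-25)·0.18 + (-28)·0.14
 = (-2.08) + (-3.2) + (-3.04) + (-3.52) + (-4.5) + (-3.92)
 = -20.26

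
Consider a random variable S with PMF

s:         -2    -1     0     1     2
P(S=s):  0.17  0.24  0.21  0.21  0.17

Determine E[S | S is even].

0

P(S is even) = 0.17 + 0.21 + 0.17 = 0.55.
E[S | S is even] = [(-2)·0.17 + 0·0.21 + 2·0.17] / 0.55
 = 0 / 0.55
 = 0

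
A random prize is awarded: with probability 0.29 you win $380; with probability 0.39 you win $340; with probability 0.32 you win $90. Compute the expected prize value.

E[payout] = 380·0.29 + 340·0.39 + 90·0.32
 = 110.2 + 132.6 + 28.8
 = 271.6

271.6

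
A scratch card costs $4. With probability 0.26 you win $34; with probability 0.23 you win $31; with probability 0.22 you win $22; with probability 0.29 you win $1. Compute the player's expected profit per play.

E[payout] = 34·0.26 + 31·0.23 + 22·0.22 + 1·0.29
 = 8.84 + 7.13 + 4.84 + 0.29
 = 21.1
Net = 21.1 - 4 = 17.1

17.1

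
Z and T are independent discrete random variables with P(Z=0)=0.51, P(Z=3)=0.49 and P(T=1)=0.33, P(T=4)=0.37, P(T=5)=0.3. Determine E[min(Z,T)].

1.1466

E[min(Z,T)] = Σ_z Σ_t min(z,t) · P(Z=z)P(T=t)
 = 0·0.1683 + 0·0.1887 + 0·0.153 + 1·0.1617 + 3·0.1813 + 3·0.147
 = 0 + 0 + 0 + 0.1617 + 0.5439 + 0.441
 = 1.1466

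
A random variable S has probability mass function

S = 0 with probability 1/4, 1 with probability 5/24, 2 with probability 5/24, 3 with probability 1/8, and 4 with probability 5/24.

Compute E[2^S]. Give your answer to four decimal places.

E[2^S] = Σ 2^s·P(S=s)
 = 1·1/4 + 2·5/24 + 4·5/24 + 8·1/8 + 16·5/24
 = 1/4 + 5/12 + 5/6 + 1 + 10/3
 = 35/6

5.8333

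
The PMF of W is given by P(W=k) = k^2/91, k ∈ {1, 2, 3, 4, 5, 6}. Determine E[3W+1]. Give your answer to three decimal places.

15.538

E[3W+1] = Σ (3w+1)·P(W=w)
 = 4·1/91 + 7·4/91 + 10·9/91 + 13·16/91 + 16·25/91 + 19·36/91
 = 4/91 + 4/13 + 90/91 + 16/7 + 400/91 + 684/91
 = 202/13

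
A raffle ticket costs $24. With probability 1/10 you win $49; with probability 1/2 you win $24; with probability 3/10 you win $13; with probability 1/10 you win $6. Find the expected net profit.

-2.6

E[payout] = 49·1/10 + 24·1/2 + 13·3/10 + 6·1/10
 = 49/10 + 12 + 39/10 + 3/5
 = 107/5
Net = 107/5 - 24 = -13/5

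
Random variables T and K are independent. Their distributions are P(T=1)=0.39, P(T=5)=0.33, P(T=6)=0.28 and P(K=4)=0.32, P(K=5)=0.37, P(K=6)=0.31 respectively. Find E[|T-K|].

2.0468

E[|T-K|] = Σ_t Σ_k |t-k| · P(T=t)P(K=k)
 = 3·0.1248 + 4·0.1443 + 5·0.1209 + 1·0.1056 + 0·0.1221 + 1·0.1023 + 2·0.0896 + 1·0.1036 + 0·0.0868
 = 0.3744 + 0.5772 + 0.6045 + 0.1056 + 0 + 0.1023 + 0.1792 + 0.1036 + 0
 = 2.0468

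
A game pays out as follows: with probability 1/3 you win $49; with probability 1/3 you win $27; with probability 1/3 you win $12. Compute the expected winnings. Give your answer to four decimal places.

29.3333

E[payout] = 49·1/3 + 27·1/3 + 12·1/3
 = 49/3 + 9 + 4
 = 88/3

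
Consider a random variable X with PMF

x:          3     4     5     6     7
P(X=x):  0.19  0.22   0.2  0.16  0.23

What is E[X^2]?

E[X^2] = Σ x^2·P(X=x)
 = 9·0.19 + 16·0.22 + 25·0.2 + 36·0.16 + 49·0.23
 = 1.71 + 3.52 + 5 + 5.76 + 11.27
 = 27.26

27.26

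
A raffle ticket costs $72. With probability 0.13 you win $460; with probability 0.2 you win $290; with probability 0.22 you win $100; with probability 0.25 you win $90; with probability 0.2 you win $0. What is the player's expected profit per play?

90.3

E[payout] = 460·0.13 + 290·0.2 + 100·0.22 + 90·0.25 + 0·0.2
 = 59.8 + 58 + 22 + 22.5 + 0
 = 162.3
Net = 162.3 - 72 = 90.3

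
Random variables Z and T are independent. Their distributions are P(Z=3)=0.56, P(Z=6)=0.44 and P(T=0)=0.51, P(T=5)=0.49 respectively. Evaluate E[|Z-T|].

E[|Z-T|] = Σ_z Σ_t |z-t| · P(Z=z)P(T=t)
 = 3·0.2856 + 2·0.2744 + 6·0.2244 + 1·0.2156
 = 0.8568 + 0.5488 + 1.3464 + 0.2156
 = 2.9676

2.9676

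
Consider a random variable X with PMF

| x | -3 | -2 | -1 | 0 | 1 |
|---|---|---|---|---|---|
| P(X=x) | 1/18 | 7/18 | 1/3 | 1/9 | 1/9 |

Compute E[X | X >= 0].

0.5

P(X >= 0) = 1/9 + 1/9 = 2/9.
E[X | X >= 0] = [0·1/9 + 1·1/9] / (2/9)
 = 1/9 / (2/9)
 = 1/2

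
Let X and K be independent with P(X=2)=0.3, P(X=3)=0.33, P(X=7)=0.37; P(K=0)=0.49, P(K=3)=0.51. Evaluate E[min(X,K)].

1.377

E[min(X,K)] = Σ_x Σ_k min(x,k) · P(X=x)P(K=k)
 = 0·0.147 + 2·0.153 + 0·0.1617 + 3·0.1683 + 0·0.1813 + 3·0.1887
 = 0 + 0.306 + 0 + 0.5049 + 0 + 0.5661
 = 1.377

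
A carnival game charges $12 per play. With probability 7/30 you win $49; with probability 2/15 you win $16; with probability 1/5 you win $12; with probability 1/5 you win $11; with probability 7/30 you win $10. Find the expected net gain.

E[payout] = 49·7/30 + 16·2/15 + 12·1/5 + 11·1/5 + 10·7/30
 = 343/30 + 32/15 + 12/5 + 11/5 + 7/3
 = 41/2
Net = 41/2 - 12 = 17/2

8.5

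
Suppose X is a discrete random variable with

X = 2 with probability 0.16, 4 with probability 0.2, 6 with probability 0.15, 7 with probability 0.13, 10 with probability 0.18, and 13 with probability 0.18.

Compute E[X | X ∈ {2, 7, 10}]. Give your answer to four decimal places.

P(X ∈ {2, 7, 10}) = 0.16 + 0.13 + 0.18 = 0.47.
E[X | X ∈ {2, 7, 10}] = [2·0.16 + 7·0.13 + 10·0.18] / 0.47
 = 3.03 / 0.47
 = 303/47

6.4468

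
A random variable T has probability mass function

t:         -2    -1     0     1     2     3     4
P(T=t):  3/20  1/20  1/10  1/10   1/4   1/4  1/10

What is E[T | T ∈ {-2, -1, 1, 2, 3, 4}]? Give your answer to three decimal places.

P(T ∈ {-2, -1, 1, 2, 3, 4}) = 3/20 + 1/20 + 1/10 + 1/4 + 1/4 + 1/10 = 9/10.
E[T | T ∈ {-2, -1, 1, 2, 3, 4}] = [(-2)·3/20 + (-1)·1/20 + 1·1/10 + 2·1/4 + 3·1/4 + 4·1/10] / (9/10)
 = 7/5 / (9/10)
 = 14/9

1.556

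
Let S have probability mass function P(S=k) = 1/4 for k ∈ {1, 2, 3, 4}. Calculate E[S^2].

E[S^2] = Σ s^2·P(S=s)
 = 1·1/4 + 4·1/4 + 9·1/4 + 16·1/4
 = 1/4 + 1 + 9/4 + 4
 = 15/2

7.5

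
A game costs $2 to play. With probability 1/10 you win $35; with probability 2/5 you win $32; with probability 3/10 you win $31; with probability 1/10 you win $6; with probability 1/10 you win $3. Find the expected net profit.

24.5

E[payout] = 35·1/10 + 32·2/5 + 31·3/10 + 6·1/10 + 3·1/10
 = 7/2 + 64/5 + 93/10 + 3/5 + 3/10
 = 53/2
Net = 53/2 - 2 = 49/2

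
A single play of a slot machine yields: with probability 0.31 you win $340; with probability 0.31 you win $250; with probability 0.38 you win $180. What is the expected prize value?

251.3

E[payout] = 340·0.31 + 250·0.31 + 180·0.38
 = 105.4 + 77.5 + 68.4
 = 251.3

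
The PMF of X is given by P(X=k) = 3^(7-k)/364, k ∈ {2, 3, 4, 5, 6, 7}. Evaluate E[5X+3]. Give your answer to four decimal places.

E[5X+3] = Σ (5x+3)·P(X=x)
 = 13·243/364 + 18·81/364 + 23·27/364 + 28·9/364 + 33·3/364 + 38·1/364
 = 243/28 + 729/182 + 621/364 + 9/13 + 99/364 + 19/182
 = 5627/364

15.4588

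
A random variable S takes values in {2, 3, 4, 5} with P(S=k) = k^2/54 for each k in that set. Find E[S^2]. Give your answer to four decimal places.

18.1111

E[S^2] = Σ s^2·P(S=s)
 = 4·2/27 + 9·1/6 + 16·8/27 + 25·25/54
 = 8/27 + 3/2 + 128/27 + 625/54
 = 163/9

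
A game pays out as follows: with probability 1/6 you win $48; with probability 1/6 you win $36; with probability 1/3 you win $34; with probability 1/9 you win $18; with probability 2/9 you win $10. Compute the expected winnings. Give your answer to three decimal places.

E[payout] = 48·1/6 + 36·1/6 + 34·1/3 + 18·1/9 + 10·2/9
 = 8 + 6 + 34/3 + 2 + 20/9
 = 266/9

29.556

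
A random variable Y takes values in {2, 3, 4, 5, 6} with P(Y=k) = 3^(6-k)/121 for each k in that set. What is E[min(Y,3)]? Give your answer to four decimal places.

2.3306

E[min(Y,3)] = Σ min(y,3)·P(Y=y)
 = 2·81/121 + 3·27/121 + 3·9/121 + 3·3/121 + 3·1/121
 = 162/121 + 81/121 + 27/121 + 9/121 + 3/121
 = 282/121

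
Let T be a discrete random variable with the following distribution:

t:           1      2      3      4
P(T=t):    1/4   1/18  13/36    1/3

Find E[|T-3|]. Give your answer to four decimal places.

E[|T-3|] = Σ |t-3|·P(T=t)
 = 2·1/4 + 1·1/18 + 0·13/36 + 1·1/3
 = 1/2 + 1/18 + 0 + 1/3
 = 8/9

0.8889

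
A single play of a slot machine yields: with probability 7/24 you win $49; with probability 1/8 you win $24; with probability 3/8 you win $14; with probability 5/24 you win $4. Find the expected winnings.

23.375

E[payout] = 49·7/24 + 24·1/8 + 14·3/8 + 4·5/24
 = 343/24 + 3 + 21/4 + 5/6
 = 187/8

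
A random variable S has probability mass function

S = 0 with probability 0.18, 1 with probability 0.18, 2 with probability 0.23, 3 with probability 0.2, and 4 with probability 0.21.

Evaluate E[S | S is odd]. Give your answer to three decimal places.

2.053

P(S is odd) = 0.18 + 0.2 = 0.38.
E[S | S is odd] = [1·0.18 + 3·0.2] / 0.38
 = 0.78 / 0.38
 = 39/19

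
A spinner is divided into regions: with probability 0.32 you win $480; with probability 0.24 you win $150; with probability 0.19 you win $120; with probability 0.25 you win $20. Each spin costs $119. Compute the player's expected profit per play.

E[payout] = 480·0.32 + 150·0.24 + 120·0.19 + 20·0.25
 = 153.6 + 36 + 22.8 + 5
 = 217.4
Net = 217.4 - 119 = 98.4

98.4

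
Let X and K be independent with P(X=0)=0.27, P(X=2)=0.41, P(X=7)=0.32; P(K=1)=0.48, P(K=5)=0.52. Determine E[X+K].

E[X+K] = Σ_x Σ_k (x+k) · P(X=x)P(K=k)
 = 1·0.1296 + 5·0.1404 + 3·0.1968 + 7·0.2132 + 8·0.1536 + 12·0.1664
 = 0.1296 + 0.702 + 0.5904 + 1.4924 + 1.2288 + 1.9968
 = 6.14

6.14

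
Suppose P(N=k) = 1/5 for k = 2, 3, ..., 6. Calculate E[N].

4

E[N] = Σ n·P(N=n)
 = 2·1/5 + 3·1/5 + 4·1/5 + 5·1/5 + 6·1/5
 = 2/5 + 3/5 + 4/5 + 1 + 6/5
 = 4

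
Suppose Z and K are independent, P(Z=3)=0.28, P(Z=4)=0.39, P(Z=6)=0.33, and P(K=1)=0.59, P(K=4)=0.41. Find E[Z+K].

6.61

E[Z+K] = Σ_z Σ_k (z+k) · P(Z=z)P(K=k)
 = 4·0.1652 + 7·0.1148 + 5·0.2301 + 8·0.1599 + 7·0.1947 + 10·0.1353
 = 0.6608 + 0.8036 + 1.1505 + 1.2792 + 1.3629 + 1.353
 = 6.61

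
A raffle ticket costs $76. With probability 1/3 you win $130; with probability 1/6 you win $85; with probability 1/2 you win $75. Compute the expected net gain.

19

E[payout] = 130·1/3 + 85·1/6 + 75·1/2
 = 130/3 + 85/6 + 75/2
 = 95
Net = 95 - 76 = 19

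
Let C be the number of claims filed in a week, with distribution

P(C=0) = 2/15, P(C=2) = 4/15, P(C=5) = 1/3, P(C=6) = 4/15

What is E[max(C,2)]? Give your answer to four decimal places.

E[max(C,2)] = Σ max(c,2)·P(C=c)
 = 2·2/15 + 2·4/15 + 5·1/3 + 6·4/15
 = 4/15 + 8/15 + 5/3 + 8/5
 = 61/15

4.0667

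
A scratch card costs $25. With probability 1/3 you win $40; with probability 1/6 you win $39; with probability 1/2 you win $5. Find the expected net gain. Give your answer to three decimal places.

E[payout] = 40·1/3 + 39·1/6 + 5·1/2
 = 40/3 + 13/2 + 5/2
 = 67/3
Net = 67/3 - 25 = -8/3

-2.667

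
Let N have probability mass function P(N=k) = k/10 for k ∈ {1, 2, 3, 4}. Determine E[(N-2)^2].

E[(N-2)^2] = Σ (n-2)^2·P(N=n)
 = 1·1/10 + 0·1/5 + 1·3/10 + 4·2/5
 = 1/10 + 0 + 3/10 + 8/5
 = 2

2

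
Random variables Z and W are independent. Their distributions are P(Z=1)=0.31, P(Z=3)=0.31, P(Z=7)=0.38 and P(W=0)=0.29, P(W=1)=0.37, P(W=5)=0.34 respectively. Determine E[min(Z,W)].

1.4376

E[min(Z,W)] = Σ_z Σ_w min(z,w) · P(Z=z)P(W=w)
 = 0·0.0899 + 1·0.1147 + 1·0.1054 + 0·0.0899 + 1·0.1147 + 3·0.1054 + 0·0.1102 + 1·0.1406 + 5·0.1292
 = 0 + 0.1147 + 0.1054 + 0 + 0.1147 + 0.3162 + 0 + 0.1406 + 0.646
 = 1.4376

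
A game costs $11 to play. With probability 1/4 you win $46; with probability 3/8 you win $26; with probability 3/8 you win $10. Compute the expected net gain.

14

E[payout] = 46·1/4 + 26·3/8 + 10·3/8
 = 23/2 + 39/4 + 15/4
 = 25
Net = 25 - 11 = 14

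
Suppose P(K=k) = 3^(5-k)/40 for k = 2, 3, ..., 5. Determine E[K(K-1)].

E[K(K-1)] = Σ k(k-1)·P(K=k)
 = 2·27/40 + 6·9/40 + 12·3/40 + 20·1/40
 = 27/20 + 27/20 + 9/10 + 1/2
 = 41/10

4.1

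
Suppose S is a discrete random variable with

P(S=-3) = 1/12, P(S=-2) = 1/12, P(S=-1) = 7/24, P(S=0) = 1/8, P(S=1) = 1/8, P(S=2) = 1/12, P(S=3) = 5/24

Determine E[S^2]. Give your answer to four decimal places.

3.7083

E[S^2] = Σ s^2·P(S=s)
 = 9·1/12 + 4·1/12 + 1·7/24 + 0·1/8 + 1·1/8 + 4·1/12 + 9·5/24
 = 3/4 + 1/3 + 7/24 + 0 + 1/8 + 1/3 + 15/8
 = 89/24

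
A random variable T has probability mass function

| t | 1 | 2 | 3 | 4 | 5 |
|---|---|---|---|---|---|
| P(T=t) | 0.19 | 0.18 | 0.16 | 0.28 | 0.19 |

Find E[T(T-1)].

E[T(T-1)] = Σ t(t-1)·P(T=t)
 = 0·0.19 + 2·0.18 + 6·0.16 + 12·0.28 + 20·0.19
 = 0 + 0.36 + 0.96 + 3.36 + 3.8
 = 8.48

8.48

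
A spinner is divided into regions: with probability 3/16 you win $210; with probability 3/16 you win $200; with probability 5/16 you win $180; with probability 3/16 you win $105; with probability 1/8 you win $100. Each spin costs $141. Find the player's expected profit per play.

E[payout] = 210·3/16 + 200·3/16 + 180·5/16 + 105·3/16 + 100·1/8
 = 315/8 + 75/2 + 225/4 + 315/16 + 25/2
 = 2645/16
Net = 2645/16 - 141 = 389/16

24.3125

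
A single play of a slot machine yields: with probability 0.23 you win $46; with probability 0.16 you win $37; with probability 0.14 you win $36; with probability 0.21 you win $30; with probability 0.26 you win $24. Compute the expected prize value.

34.08

E[payout] = 46·0.23 + 37·0.16 + 36·0.14 + 30·0.21 + 24·0.26
 = 10.58 + 5.92 + 5.04 + 6.3 + 6.24
 = 34.08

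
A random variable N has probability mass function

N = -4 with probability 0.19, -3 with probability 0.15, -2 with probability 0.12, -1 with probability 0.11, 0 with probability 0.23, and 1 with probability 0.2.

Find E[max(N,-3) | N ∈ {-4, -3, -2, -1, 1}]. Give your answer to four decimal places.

P(N ∈ {-4, -3, -2, -1, 1}) = 0.19 + 0.15 + 0.12 + 0.11 + 0.2 = 0.77.
E[max(N,-3) | N ∈ {-4, -3, -2, -1, 1}] = [(-3)·0.19 + (-3)·0.15 + (-2)·0.12 + (-1)·0.11 + 1·0.2] / 0.77
 = -1.17 / 0.77
 = -117/77

-1.5195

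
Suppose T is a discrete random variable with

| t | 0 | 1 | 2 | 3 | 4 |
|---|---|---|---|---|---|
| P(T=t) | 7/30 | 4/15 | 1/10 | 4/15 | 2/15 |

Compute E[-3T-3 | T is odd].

P(T is odd) = 4/15 + 4/15 = 8/15.
E[-3T-3 | T is odd] = [(-6)·4/15 + (-12)·4/15] / (8/15)
 = -24/5 / (8/15)
 = -9

-9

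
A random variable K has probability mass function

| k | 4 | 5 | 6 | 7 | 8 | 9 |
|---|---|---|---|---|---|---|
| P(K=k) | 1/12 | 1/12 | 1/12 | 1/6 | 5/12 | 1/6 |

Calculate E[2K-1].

E[2K-1] = Σ (2k-1)·P(K=k)
 = 7·1/12 + 9·1/12 + 11·1/12 + 13·1/6 + 15·5/12 + 17·1/6
 = 7/12 + 3/4 + 11/12 + 13/6 + 25/4 + 17/6
 = 27/2

13.5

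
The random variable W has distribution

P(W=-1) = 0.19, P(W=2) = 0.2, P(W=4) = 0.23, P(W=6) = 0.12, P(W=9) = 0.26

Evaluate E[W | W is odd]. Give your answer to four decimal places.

P(W is odd) = 0.19 + 0.26 = 0.45.
E[W | W is odd] = [(-1)·0.19 + 9·0.26] / 0.45
 = 2.15 / 0.45
 = 43/9

4.7778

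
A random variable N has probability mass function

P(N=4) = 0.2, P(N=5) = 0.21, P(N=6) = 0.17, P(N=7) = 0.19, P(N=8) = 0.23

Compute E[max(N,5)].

E[max(N,5)] = Σ max(n,5)·P(N=n)
 = 5·0.2 + 5·0.21 + 6·0.17 + 7·0.19 + 8·0.23
 = 1 + 1.05 + 1.02 + 1.33 + 1.84
 = 6.24

6.24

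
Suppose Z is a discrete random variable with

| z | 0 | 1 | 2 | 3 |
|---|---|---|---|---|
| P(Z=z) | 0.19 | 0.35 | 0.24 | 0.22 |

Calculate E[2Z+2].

4.98

E[2Z+2] = Σ (2z+2)·P(Z=z)
 = 2·0.19 + 4·0.35 + 6·0.24 + 8·0.22
 = 0.38 + 1.4 + 1.44 + 1.76
 = 4.98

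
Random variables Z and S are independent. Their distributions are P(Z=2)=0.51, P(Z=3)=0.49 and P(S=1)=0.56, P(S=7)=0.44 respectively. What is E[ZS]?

E[ZS] = Σ_z Σ_s zs · P(Z=z)P(S=s)
 = 2·0.2856 + 14·0.2244 + 3·0.2744 + 21·0.2156
 = 0.5712 + 3.1416 + 0.8232 + 4.5276
 = 9.0636

9.0636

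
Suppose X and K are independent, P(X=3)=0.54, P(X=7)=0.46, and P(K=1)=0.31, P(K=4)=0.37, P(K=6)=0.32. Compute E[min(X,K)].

E[min(X,K)] = Σ_x Σ_k min(x,k) · P(X=x)P(K=k)
 = 1·0.1674 + 3·0.1998 + 3·0.1728 + 1·0.1426 + 4·0.1702 + 6·0.1472
 = 0.1674 + 0.5994 + 0.5184 + 0.1426 + 0.6808 + 0.8832
 = 2.9918

2.9918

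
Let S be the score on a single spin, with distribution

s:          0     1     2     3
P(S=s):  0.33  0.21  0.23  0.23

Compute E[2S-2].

0.72

E[2S-2] = Σ (2s-2)·P(S=s)
 = (-2)·0.33 + 0·0.21 + 2·0.23 + 4·0.23
 = (-0.66) + 0 + 0.46 + 0.92
 = 0.72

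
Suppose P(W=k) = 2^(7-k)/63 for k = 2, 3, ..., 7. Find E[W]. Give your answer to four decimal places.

2.9048

E[W] = Σ w·P(W=w)
 = 2·32/63 + 3·16/63 + 4·8/63 + 5·4/63 + 6·2/63 + 7·1/63
 = 64/63 + 16/21 + 32/63 + 20/63 + 4/21 + 1/9
 = 61/21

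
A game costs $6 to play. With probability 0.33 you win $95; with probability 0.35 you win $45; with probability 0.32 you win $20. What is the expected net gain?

E[payout] = 95·0.33 + 45·0.35 + 20·0.32
 = 31.35 + 15.75 + 6.4
 = 53.5
Net = 53.5 - 6 = 47.5

47.5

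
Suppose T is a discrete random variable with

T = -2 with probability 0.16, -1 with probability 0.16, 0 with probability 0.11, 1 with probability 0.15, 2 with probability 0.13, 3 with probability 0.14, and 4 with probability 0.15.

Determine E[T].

E[T] = Σ t·P(T=t)
 = (-2)·0.16 + (-1)·0.16 + 0·0.11 + 1·0.15 + 2·0.13 + 3·0.14 + 4·0.15
 = (-0.32) + (-0.16) + 0 + 0.15 + 0.26 + 0.42 + 0.6
 = 0.95

0.95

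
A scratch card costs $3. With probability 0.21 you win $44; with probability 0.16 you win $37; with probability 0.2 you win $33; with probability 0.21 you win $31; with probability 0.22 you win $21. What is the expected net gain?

29.89

E[payout] = 44·0.21 + 37·0.16 + 33·0.2 + 31·0.21 + 21·0.22
 = 9.24 + 5.92 + 6.6 + 6.51 + 4.62
 = 32.89
Net = 32.89 - 3 = 29.89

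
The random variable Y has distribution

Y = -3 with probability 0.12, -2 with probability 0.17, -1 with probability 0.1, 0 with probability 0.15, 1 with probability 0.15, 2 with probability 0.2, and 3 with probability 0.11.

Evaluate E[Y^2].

E[Y^2] = Σ y^2·P(Y=y)
 = 9·0.12 + 4·0.17 + 1·0.1 + 0·0.15 + 1·0.15 + 4·0.2 + 9·0.11
 = 1.08 + 0.68 + 0.1 + 0 + 0.15 + 0.8 + 0.99
 = 3.8

3.8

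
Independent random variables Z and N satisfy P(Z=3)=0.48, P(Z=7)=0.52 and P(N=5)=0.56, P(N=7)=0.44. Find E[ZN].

29.8704

E[ZN] = Σ_z Σ_n zn · P(Z=z)P(N=n)
 = 15·0.2688 + 21·0.2112 + 35·0.2912 + 49·0.2288
 = 4.032 + 4.4352 + 10.192 + 11.2112
 = 29.8704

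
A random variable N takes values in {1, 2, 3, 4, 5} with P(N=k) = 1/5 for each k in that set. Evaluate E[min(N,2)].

E[min(N,2)] = Σ min(n,2)·P(N=n)
 = 1·1/5 + 2·1/5 + 2·1/5 + 2·1/5 + 2·1/5
 = 1/5 + 2/5 + 2/5 + 2/5 + 2/5
 = 9/5

1.8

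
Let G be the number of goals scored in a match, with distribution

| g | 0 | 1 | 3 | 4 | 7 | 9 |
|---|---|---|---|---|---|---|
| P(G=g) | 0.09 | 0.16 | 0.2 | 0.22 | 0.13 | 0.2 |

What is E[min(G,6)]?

E[min(G,6)] = Σ min(g,6)·P(G=g)
 = 0·0.09 + 1·0.16 + 3·0.2 + 4·0.22 + 6·0.13 + 6·0.2
 = 0 + 0.16 + 0.6 + 0.88 + 0.78 + 1.2
 = 3.62

3.62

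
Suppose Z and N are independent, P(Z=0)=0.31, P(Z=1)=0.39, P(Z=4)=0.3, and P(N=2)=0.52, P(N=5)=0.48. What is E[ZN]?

5.4696

E[ZN] = Σ_z Σ_n zn · P(Z=z)P(N=n)
 = 0·0.1612 + 0·0.1488 + 2·0.2028 + 5·0.1872 + 8·0.156 + 20·0.144
 = 0 + 0 + 0.4056 + 0.936 + 1.248 + 2.88
 = 5.4696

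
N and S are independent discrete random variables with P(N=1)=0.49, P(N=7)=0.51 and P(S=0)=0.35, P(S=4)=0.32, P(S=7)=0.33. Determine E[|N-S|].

E[|N-S|] = Σ_n Σ_s |n-s| · P(N=n)P(S=s)
 = 1·0.1715 + 3·0.1568 + 6·0.1617 + 7·0.1785 + 3·0.1632 + 0·0.1683
 = 0.1715 + 0.4704 + 0.9702 + 1.2495 + 0.4896 + 0
 = 3.3512

3.3512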